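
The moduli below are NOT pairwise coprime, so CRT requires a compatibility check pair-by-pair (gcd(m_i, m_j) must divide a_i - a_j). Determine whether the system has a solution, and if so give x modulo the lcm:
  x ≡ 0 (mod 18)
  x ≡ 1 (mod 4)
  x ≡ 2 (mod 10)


Moduli 18, 4, 10 are not pairwise coprime, so CRT works modulo lcm(m_i) when all pairwise compatibility conditions hold.
Pairwise compatibility: gcd(m_i, m_j) must divide a_i - a_j for every pair.
Merge one congruence at a time:
  Start: x ≡ 0 (mod 18).
  Combine with x ≡ 1 (mod 4): gcd(18, 4) = 2, and 1 - 0 = 1 is NOT divisible by 2.
    ⇒ system is inconsistent (no integer solution).

No solution (the system is inconsistent).


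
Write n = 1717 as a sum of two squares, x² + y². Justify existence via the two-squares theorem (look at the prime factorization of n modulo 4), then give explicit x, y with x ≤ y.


Step 1: Factor n = 1717 = 17 · 101.
Step 2: Check the mod-4 condition on each prime factor: 17 ≡ 1 (mod 4), exponent 1; 101 ≡ 1 (mod 4), exponent 1.
All primes ≡ 3 (mod 4) appear to even exponent (or don't appear), so by the two-squares theorem n IS expressible as a sum of two squares.
Step 3: Build a representation. Here n = 17 · 101 is a product of primes ≡ 1 (mod 4). Each prime p ≡ 1 (mod 4) is itself a sum of two squares; find a² by testing p − a² for a perfect square:
  17: 17 − 1² = 16 = 4² ⇒ 17 = 1² + 4².
  101: 101 − 1² = 100 = 10² ⇒ 101 = 1² + 10².
  Combine using the Brahmagupta–Fibonacci identity (a² + b²)(c² + d²) = (ac − bd)² + (ad + bc)² = (ac + bd)² + (ad − bc)²:
  17 · 101 = 1717: from (1² + 4²)(1² + 10²), take (1·1 − 4·10, 1·10 + 4·1) = (1 − 40, 10 + 4) = (-39, 14); dropping signs (only squares matter) gives (39, 14); check 39² + 14² = 1521 + 196 = 1717 ✓.
Step 4: Order so x ≤ y and verify: 14² + 39² = 196 + 1521 = 1717 = n. ✓

n = 1717 = 14² + 39² (one valid representation with x ≤ y).


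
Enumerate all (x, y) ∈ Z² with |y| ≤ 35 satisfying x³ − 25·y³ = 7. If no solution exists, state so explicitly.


The equation is x³ - 25y³ = 7. For fixed y, x³ = 25·y³ + 7, so a solution requires the RHS to be a perfect cube.
Strategy: iterate y from -35 to 35, compute RHS = 25·y³ + 7, and check whether it is a (positive or negative) perfect cube.
Check small values of y:
  y = 0: RHS = 7 is not a perfect cube.
  y = 1: RHS = 32 is not a perfect cube.
  y = -1: RHS = -18 is not a perfect cube.
  y = 2: RHS = 207 is not a perfect cube.
  y = -2: RHS = -193 is not a perfect cube.
  y = 3: RHS = 682 is not a perfect cube.
  y = -3: RHS = -668 is not a perfect cube.
Continuing the search up to |y| = 35 finds no solutions either.
No (x, y) in the scanned range satisfies the equation.

No integer solutions with |y| ≤ 35.


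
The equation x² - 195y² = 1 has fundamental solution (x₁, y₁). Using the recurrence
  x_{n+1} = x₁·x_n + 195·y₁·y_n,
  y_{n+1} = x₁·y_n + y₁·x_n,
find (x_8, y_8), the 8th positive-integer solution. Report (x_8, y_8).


Step 1: Find the fundamental solution (x₁, y₁) of x² - 195y² = 1.
  Expand √195 as a continued fraction. a₀ = ⌊√195⌋ = 13; iterate m_{k+1} = d_k·a_k − m_k, d_{k+1} = (195 − m_{k+1}²)/d_k, a_{k+1} = ⌊(a₀ + m_{k+1})/d_{k+1}⌋ (starting m₀ = 0, d₀ = 1), with convergents p_k = a_k·p_{k-1} + p_{k-2}, q_k = a_k·q_{k-1} + q_{k-2} (p₋₁ = 1, q₋₁ = 0):
  k = 0: a₀ = 13; p₀/q₀ = 13/1; p₀² − 195·q₀² = 169 − 195 = -26.
  k = 1: m = 13, d = 26, a = ⌊(13 + 13)/26⌋ = 1; p/q = (1·13 + 1)/(1·1 + 0) = 14/1; p² − 195·q² = 196 − 195 = 1.
  The first convergent with p² − 195·q² = 1 gives the fundamental solution (x₁, y₁) = (14, 1).
Step 2: Apply the recurrence (x_{n+1}, y_{n+1}) = (x₁x_n + 195y₁y_n, x₁y_n + y₁x_n) repeatedly.
  From (x_1, y_1) = (14, 1): x_2 = 14·14 + 195·1·1 = 391; y_2 = 14·1 + 1·14 = 28.
  From (x_2, y_2) = (391, 28): x_3 = 14·391 + 195·1·28 = 10934; y_3 = 14·28 + 1·391 = 783.
  From (x_3, y_3) = (10934, 783): x_4 = 14·10934 + 195·1·783 = 305761; y_4 = 14·783 + 1·10934 = 21896.
  From (x_4, y_4) = (305761, 21896): x_5 = 14·305761 + 195·1·21896 = 8550374; y_5 = 14·21896 + 1·305761 = 612305.
  From (x_5, y_5) = (8550374, 612305): x_6 = 14·8550374 + 195·1·612305 = 239104711; y_6 = 14·612305 + 1·8550374 = 17122644.
  From (x_6, y_6) = (239104711, 17122644): x_7 = 14·239104711 + 195·1·17122644 = 6686381534; y_7 = 14·17122644 + 1·239104711 = 478821727.
  From (x_7, y_7) = (6686381534, 478821727): x_8 = 14·6686381534 + 195·1·478821727 = 186979578241; y_8 = 14·478821727 + 1·6686381534 = 13389885712.
Step 3: Verify x_8² - 195·y_8² = 34961362679182240654081 - 34961362679182240654080 = 1 (should be 1). ✓

(x_1, y_1) = (14, 1); (x_8, y_8) = (186979578241, 13389885712).


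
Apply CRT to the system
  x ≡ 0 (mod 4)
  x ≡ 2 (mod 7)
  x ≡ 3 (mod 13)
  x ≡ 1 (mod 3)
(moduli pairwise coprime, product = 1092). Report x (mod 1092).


Product of moduli M = 4 · 7 · 13 · 3 = 1092.
Merge one congruence at a time:
  Start: x ≡ 0 (mod 4).
  Combine with x ≡ 2 (mod 7); new modulus lcm = 28.
    Write x = 0 + 4·t and substitute into x ≡ 2 (mod 7): 4·t ≡ 2 − 0 = 2 (mod 7).
    The inverse of 4 mod 7 is 2 (since 4·2 = 8 = 1·7 + 1), so t ≡ 2·2 = 4 ≡ 4 (mod 7).
    Then x = 0 + 4·4 = 16, valid modulo lcm(4, 7) = 28: x ≡ 16 (mod 28).
  Combine with x ≡ 3 (mod 13); new modulus lcm = 364.
    Write x = 16 + 28·t and substitute into x ≡ 3 (mod 13): 28·t ≡ 3 − 16 = -13 (mod 13).
    Reduce coefficients mod 13: 2·t ≡ 0 (mod 13).
    The inverse of 2 mod 13 is 7 (since 2·7 = 14 = 1·13 + 1), so t ≡ 7·0 = 0 ≡ 0 (mod 13).
    Then x = 16 + 28·0 = 16, valid modulo lcm(28, 13) = 364: x ≡ 16 (mod 364).
  Combine with x ≡ 1 (mod 3); new modulus lcm = 1092.
    Write x = 16 + 364·t and substitute into x ≡ 1 (mod 3): 364·t ≡ 1 − 16 = -15 (mod 3).
    Reduce coefficients mod 3: 1·t ≡ 0 (mod 3).
    So t ≡ 0 (mod 3).
    Then x = 16 + 364·0 = 16, valid modulo lcm(364, 3) = 1092: x ≡ 16 (mod 1092).
Verify against each original: 16 mod 4 = 0, 16 mod 7 = 2, 16 mod 13 = 3, 16 mod 3 = 1.

x ≡ 16 (mod 1092).


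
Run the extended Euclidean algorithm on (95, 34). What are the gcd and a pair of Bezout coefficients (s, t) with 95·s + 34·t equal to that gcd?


Euclidean algorithm on (95, 34) — divide until remainder is 0:
  95 = 2 · 34 + 27
  34 = 1 · 27 + 7
  27 = 3 · 7 + 6
  7 = 1 · 6 + 1
  6 = 6 · 1 + 0
gcd(95, 34) = 1.
Track Bezout coefficients alongside the remainders: start with r₀ = 95 = a·1 + b·0 (s = 1, t = 0) and r₁ = 34 = a·0 + b·1 (s = 0, t = 1); each new remainder r_{k+1} = r_{k-1} − q_k·r_k inherits s_{k+1} = s_{k-1} − q_k·s_k, t_{k+1} = t_{k-1} − q_k·t_k, so r_k = a·s_k + b·t_k at every step:
  q = 2: r = 27, s = 1 − 2·0 = 1, t = 0 − 2·1 = -2  (check: 95·1 + 34·(-2) = 27)
  q = 1: r = 7, s = 0 − 1·1 = -1, t = 1 − 1·(-2) = 3  (check: 95·(-1) + 34·3 = 7)
  q = 3: r = 6, s = 1 − 3·(-1) = 4, t = -2 − 3·3 = -11  (check: 95·4 + 34·(-11) = 6)
  q = 1: r = 1, s = -1 − 1·4 = -5, t = 3 − 1·(-11) = 14  (check: 95·(-5) + 34·14 = 1)
The row with r = 1 (the gcd) gives the Bezout coefficients s = -5, t = 14.
Result: 95 · (-5) + 34 · (14) = 1.

gcd(95, 34) = 1; s = -5, t = 14 (check: 95·(-5) + 34·14 = 1).


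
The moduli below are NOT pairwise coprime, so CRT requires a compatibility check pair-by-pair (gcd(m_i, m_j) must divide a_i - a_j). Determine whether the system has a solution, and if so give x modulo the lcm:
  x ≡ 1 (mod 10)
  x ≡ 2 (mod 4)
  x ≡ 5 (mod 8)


Moduli 10, 4, 8 are not pairwise coprime, so CRT works modulo lcm(m_i) when all pairwise compatibility conditions hold.
Pairwise compatibility: gcd(m_i, m_j) must divide a_i - a_j for every pair.
Merge one congruence at a time:
  Start: x ≡ 1 (mod 10).
  Combine with x ≡ 2 (mod 4): gcd(10, 4) = 2, and 2 - 1 = 1 is NOT divisible by 2.
    ⇒ system is inconsistent (no integer solution).

No solution (the system is inconsistent).


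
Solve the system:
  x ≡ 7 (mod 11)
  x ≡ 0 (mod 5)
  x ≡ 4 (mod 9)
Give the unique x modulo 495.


Moduli 11, 5, 9 are pairwise coprime; by CRT there is a unique solution modulo M = 11 · 5 · 9 = 495.
Solve pairwise, accumulating the modulus:
  Start with x ≡ 7 (mod 11).
  Combine with x ≡ 0 (mod 5): since gcd(11, 5) = 1, we get a unique residue mod 55.
    Write x = 7 + 11·t and substitute into x ≡ 0 (mod 5): 11·t ≡ 0 − 7 = -7 (mod 5).
    Reduce coefficients mod 5: 1·t ≡ 3 (mod 5).
    So t ≡ 3 (mod 5).
    Then x = 7 + 11·3 = 40, valid modulo lcm(11, 5) = 55: x ≡ 40 (mod 55).
  Combine with x ≡ 4 (mod 9): since gcd(55, 9) = 1, we get a unique residue mod 495.
    Write x = 40 + 55·t and substitute into x ≡ 4 (mod 9): 55·t ≡ 4 − 40 = -36 (mod 9).
    Reduce coefficients mod 9: 1·t ≡ 0 (mod 9).
    So t ≡ 0 (mod 9).
    Then x = 40 + 55·0 = 40, valid modulo lcm(55, 9) = 495: x ≡ 40 (mod 495).
Verify: 40 mod 11 = 7 ✓, 40 mod 5 = 0 ✓, 40 mod 9 = 4 ✓.

x ≡ 40 (mod 495).


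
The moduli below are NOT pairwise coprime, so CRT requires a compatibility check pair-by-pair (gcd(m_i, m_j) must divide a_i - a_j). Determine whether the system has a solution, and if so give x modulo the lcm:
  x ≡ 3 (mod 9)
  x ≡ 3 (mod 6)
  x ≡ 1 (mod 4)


Moduli 9, 6, 4 are not pairwise coprime, so CRT works modulo lcm(m_i) when all pairwise compatibility conditions hold.
Pairwise compatibility: gcd(m_i, m_j) must divide a_i - a_j for every pair.
Merge one congruence at a time:
  Start: x ≡ 3 (mod 9).
  Combine with x ≡ 3 (mod 6): gcd(9, 6) = 3; 3 - 3 = 0, which IS divisible by 3, so compatible.
    Write x = 3 + 9·t and substitute into x ≡ 3 (mod 6): 9·t ≡ 3 − 3 = 0 (mod 6).
    Divide the congruence (and modulus) by g = 3: 3·t ≡ 0 (mod 2).
    Reduce coefficients mod 2: 1·t ≡ 0 (mod 2).
    So t ≡ 0 (mod 2).
    Then x = 3 + 9·0 = 3, valid modulo lcm(9, 6) = 18: x ≡ 3 (mod 18).
  Combine with x ≡ 1 (mod 4): gcd(18, 4) = 2; 1 - 3 = -2, which IS divisible by 2, so compatible.
    Write x = 3 + 18·t and substitute into x ≡ 1 (mod 4): 18·t ≡ 1 − 3 = -2 (mod 4).
    Divide the congruence (and modulus) by g = 2: 9·t ≡ -1 (mod 2).
    Reduce coefficients mod 2: 1·t ≡ 1 (mod 2).
    So t ≡ 1 (mod 2).
    Then x = 3 + 18·1 = 21, valid modulo lcm(18, 4) = 36: x ≡ 21 (mod 36).
Verify: 21 mod 9 = 3, 21 mod 6 = 3, 21 mod 4 = 1.

x ≡ 21 (mod 36).


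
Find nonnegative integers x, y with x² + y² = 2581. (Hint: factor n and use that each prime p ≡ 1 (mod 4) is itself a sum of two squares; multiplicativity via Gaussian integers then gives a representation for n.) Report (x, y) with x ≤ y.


Step 1: Factor n = 2581 = 29 · 89.
Step 2: Check the mod-4 condition on each prime factor: 29 ≡ 1 (mod 4), exponent 1; 89 ≡ 1 (mod 4), exponent 1.
All primes ≡ 3 (mod 4) appear to even exponent (or don't appear), so by the two-squares theorem n IS expressible as a sum of two squares.
Step 3: Build a representation. Here n = 29 · 89 is a product of primes ≡ 1 (mod 4). Each prime p ≡ 1 (mod 4) is itself a sum of two squares; find a² by testing p − a² for a perfect square:
  29: 29 − 1² = 28, 29 − 2² = 25 = 5² ⇒ 29 = 2² + 5².
  89: 89 − 1² = 88, 89 − 2² = 85, 89 − 3² = 80, 89 − 4² = 73, 89 − 5² = 64 = 8² ⇒ 89 = 5² + 8².
  Combine using the Brahmagupta–Fibonacci identity (a² + b²)(c² + d²) = (ac − bd)² + (ad + bc)² = (ac + bd)² + (ad − bc)²:
  29 · 89 = 2581: from (2² + 5²)(5² + 8²), take (2·5 − 5·8, 2·8 + 5·5) = (10 − 40, 16 + 25) = (-30, 41); dropping signs (only squares matter) gives (30, 41); check 30² + 41² = 900 + 1681 = 2581 ✓.
Step 4: Order so x ≤ y and verify: 30² + 41² = 900 + 1681 = 2581 = n. ✓

n = 2581 = 30² + 41² (one valid representation with x ≤ y).


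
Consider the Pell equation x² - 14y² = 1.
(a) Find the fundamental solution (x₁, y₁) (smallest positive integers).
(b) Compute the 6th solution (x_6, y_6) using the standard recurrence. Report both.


Step 1: Find the fundamental solution (x₁, y₁) of x² - 14y² = 1.
  Expand √14 as a continued fraction. a₀ = ⌊√14⌋ = 3; iterate m_{k+1} = d_k·a_k − m_k, d_{k+1} = (14 − m_{k+1}²)/d_k, a_{k+1} = ⌊(a₀ + m_{k+1})/d_{k+1}⌋ (starting m₀ = 0, d₀ = 1), with convergents p_k = a_k·p_{k-1} + p_{k-2}, q_k = a_k·q_{k-1} + q_{k-2} (p₋₁ = 1, q₋₁ = 0):
  k = 0: a₀ = 3; p₀/q₀ = 3/1; p₀² − 14·q₀² = 9 − 14 = -5.
  k = 1: m = 3, d = 5, a = ⌊(3 + 3)/5⌋ = 1; p/q = (1·3 + 1)/(1·1 + 0) = 4/1; p² − 14·q² = 16 − 14 = 2.
  k = 2: m = 2, d = 2, a = ⌊(3 + 2)/2⌋ = 2; p/q = (2·4 + 3)/(2·1 + 1) = 11/3; p² − 14·q² = 121 − 126 = -5.
  k = 3: m = 2, d = 5, a = ⌊(3 + 2)/5⌋ = 1; p/q = (1·11 + 4)/(1·3 + 1) = 15/4; p² − 14·q² = 225 − 224 = 1.
  The first convergent with p² − 14·q² = 1 gives the fundamental solution (x₁, y₁) = (15, 4).
Step 2: Apply the recurrence (x_{n+1}, y_{n+1}) = (x₁x_n + 14y₁y_n, x₁y_n + y₁x_n) repeatedly.
  From (x_1, y_1) = (15, 4): x_2 = 15·15 + 14·4·4 = 449; y_2 = 15·4 + 4·15 = 120.
  From (x_2, y_2) = (449, 120): x_3 = 15·449 + 14·4·120 = 13455; y_3 = 15·120 + 4·449 = 3596.
  From (x_3, y_3) = (13455, 3596): x_4 = 15·13455 + 14·4·3596 = 403201; y_4 = 15·3596 + 4·13455 = 107760.
  From (x_4, y_4) = (403201, 107760): x_5 = 15·403201 + 14·4·107760 = 12082575; y_5 = 15·107760 + 4·403201 = 3229204.
  From (x_5, y_5) = (12082575, 3229204): x_6 = 15·12082575 + 14·4·3229204 = 362074049; y_6 = 15·3229204 + 4·12082575 = 96768360.
Step 3: Verify x_6² - 14·y_6² = 131097616959254401 - 131097616959254400 = 1 (should be 1). ✓

(x_1, y_1) = (15, 4); (x_6, y_6) = (362074049, 96768360).


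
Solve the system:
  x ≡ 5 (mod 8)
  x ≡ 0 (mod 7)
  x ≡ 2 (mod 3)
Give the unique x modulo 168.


Moduli 8, 7, 3 are pairwise coprime; by CRT there is a unique solution modulo M = 8 · 7 · 3 = 168.
Solve pairwise, accumulating the modulus:
  Start with x ≡ 5 (mod 8).
  Combine with x ≡ 0 (mod 7): since gcd(8, 7) = 1, we get a unique residue mod 56.
    Write x = 5 + 8·t and substitute into x ≡ 0 (mod 7): 8·t ≡ 0 − 5 = -5 (mod 7).
    Reduce coefficients mod 7: 1·t ≡ 2 (mod 7).
    So t ≡ 2 (mod 7).
    Then x = 5 + 8·2 = 21, valid modulo lcm(8, 7) = 56: x ≡ 21 (mod 56).
  Combine with x ≡ 2 (mod 3): since gcd(56, 3) = 1, we get a unique residue mod 168.
    Write x = 21 + 56·t and substitute into x ≡ 2 (mod 3): 56·t ≡ 2 − 21 = -19 (mod 3).
    Reduce coefficients mod 3: 2·t ≡ 2 (mod 3).
    The inverse of 2 mod 3 is 2 (since 2·2 = 4 = 1·3 + 1), so t ≡ 2·2 = 4 ≡ 1 (mod 3).
    Then x = 21 + 56·1 = 77, valid modulo lcm(56, 3) = 168: x ≡ 77 (mod 168).
Verify: 77 mod 8 = 5 ✓, 77 mod 7 = 0 ✓, 77 mod 3 = 2 ✓.

x ≡ 77 (mod 168).


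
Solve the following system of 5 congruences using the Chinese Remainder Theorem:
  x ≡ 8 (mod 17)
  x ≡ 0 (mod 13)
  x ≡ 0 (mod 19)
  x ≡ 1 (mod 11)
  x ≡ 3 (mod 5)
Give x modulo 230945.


Product of moduli M = 17 · 13 · 19 · 11 · 5 = 230945.
Merge one congruence at a time:
  Start: x ≡ 8 (mod 17).
  Combine with x ≡ 0 (mod 13); new modulus lcm = 221.
    Write x = 8 + 17·t and substitute into x ≡ 0 (mod 13): 17·t ≡ 0 − 8 = -8 (mod 13).
    Reduce coefficients mod 13: 4·t ≡ 5 (mod 13).
    The inverse of 4 mod 13 is 10 (since 4·10 = 40 = 3·13 + 1), so t ≡ 10·5 = 50 ≡ 11 (mod 13).
    Then x = 8 + 17·11 = 195, valid modulo lcm(17, 13) = 221: x ≡ 195 (mod 221).
  Combine with x ≡ 0 (mod 19); new modulus lcm = 4199.
    Write x = 195 + 221·t and substitute into x ≡ 0 (mod 19): 221·t ≡ 0 − 195 = -195 (mod 19).
    Reduce coefficients mod 19: 12·t ≡ 14 (mod 19).
    The inverse of 12 mod 19 is 8 (since 12·8 = 96 = 5·19 + 1), so t ≡ 8·14 = 112 ≡ 17 (mod 19).
    Then x = 195 + 221·17 = 3952, valid modulo lcm(221, 19) = 4199: x ≡ 3952 (mod 4199).
  Combine with x ≡ 1 (mod 11); new modulus lcm = 46189.
    Write x = 3952 + 4199·t and substitute into x ≡ 1 (mod 11): 4199·t ≡ 1 − 3952 = -3951 (mod 11).
    Reduce coefficients mod 11: 8·t ≡ 9 (mod 11).
    The inverse of 8 mod 11 is 7 (since 8·7 = 56 = 5·11 + 1), so t ≡ 7·9 = 63 ≡ 8 (mod 11).
    Then x = 3952 + 4199·8 = 37544, valid modulo lcm(4199, 11) = 46189: x ≡ 37544 (mod 46189).
  Combine with x ≡ 3 (mod 5); new modulus lcm = 230945.
    Write x = 37544 + 46189·t and substitute into x ≡ 3 (mod 5): 46189·t ≡ 3 − 37544 = -37541 (mod 5).
    Reduce coefficients mod 5: 4·t ≡ 4 (mod 5).
    The inverse of 4 mod 5 is 4 (since 4·4 = 16 = 3·5 + 1), so t ≡ 4·4 = 16 ≡ 1 (mod 5).
    Then x = 37544 + 46189·1 = 83733, valid modulo lcm(46189, 5) = 230945: x ≡ 83733 (mod 230945).
Verify against each original: 83733 mod 17 = 8, 83733 mod 13 = 0, 83733 mod 19 = 0, 83733 mod 11 = 1, 83733 mod 5 = 3.

x ≡ 83733 (mod 230945).


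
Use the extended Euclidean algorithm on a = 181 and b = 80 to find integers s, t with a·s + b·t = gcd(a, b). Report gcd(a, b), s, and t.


Euclidean algorithm on (181, 80) — divide until remainder is 0:
  181 = 2 · 80 + 21
  80 = 3 · 21 + 17
  21 = 1 · 17 + 4
  17 = 4 · 4 + 1
  4 = 4 · 1 + 0
gcd(181, 80) = 1.
Track Bezout coefficients alongside the remainders: start with r₀ = 181 = a·1 + b·0 (s = 1, t = 0) and r₁ = 80 = a·0 + b·1 (s = 0, t = 1); each new remainder r_{k+1} = r_{k-1} − q_k·r_k inherits s_{k+1} = s_{k-1} − q_k·s_k, t_{k+1} = t_{k-1} − q_k·t_k, so r_k = a·s_k + b·t_k at every step:
  q = 2: r = 21, s = 1 − 2·0 = 1, t = 0 − 2·1 = -2  (check: 181·1 + 80·(-2) = 21)
  q = 3: r = 17, s = 0 − 3·1 = -3, t = 1 − 3·(-2) = 7  (check: 181·(-3) + 80·7 = 17)
  q = 1: r = 4, s = 1 − 1·(-3) = 4, t = -2 − 1·7 = -9  (check: 181·4 + 80·(-9) = 4)
  q = 4: r = 1, s = -3 − 4·4 = -19, t = 7 − 4·(-9) = 43  (check: 181·(-19) + 80·43 = 1)
The row with r = 1 (the gcd) gives the Bezout coefficients s = -19, t = 43.
Result: 181 · (-19) + 80 · (43) = 1.

gcd(181, 80) = 1; s = -19, t = 43 (check: 181·(-19) + 80·43 = 1).


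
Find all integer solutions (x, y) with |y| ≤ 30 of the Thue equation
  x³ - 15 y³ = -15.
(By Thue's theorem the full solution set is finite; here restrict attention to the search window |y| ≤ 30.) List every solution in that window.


The equation is x³ - 15y³ = -15. For fixed y, x³ = 15·y³ − 15, so a solution requires the RHS to be a perfect cube.
Strategy: iterate y from -30 to 30, compute RHS = 15·y³ − 15, and check whether it is a (positive or negative) perfect cube.
Check small values of y:
  y = 0: RHS = -15 is not a perfect cube.
  y = 1: RHS = 0 = (0)³ ⇒ x = 0 works.
  y = -1: RHS = -30 is not a perfect cube.
  y = 2: RHS = 105 is not a perfect cube.
  y = -2: RHS = -135 is not a perfect cube.
  y = 3: RHS = 390 is not a perfect cube.
  y = -3: RHS = -420 is not a perfect cube.
Continuing the search up to |y| = 30 finds no further solutions beyond those listed.
Collected solutions: (0, 1).

Solutions (with |y| ≤ 30): (0, 1).


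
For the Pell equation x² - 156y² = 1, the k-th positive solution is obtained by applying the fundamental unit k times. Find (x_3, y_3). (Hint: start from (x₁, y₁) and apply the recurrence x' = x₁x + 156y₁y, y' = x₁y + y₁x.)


Step 1: Find the fundamental solution (x₁, y₁) of x² - 156y² = 1.
  Expand √156 as a continued fraction. a₀ = ⌊√156⌋ = 12; iterate m_{k+1} = d_k·a_k − m_k, d_{k+1} = (156 − m_{k+1}²)/d_k, a_{k+1} = ⌊(a₀ + m_{k+1})/d_{k+1}⌋ (starting m₀ = 0, d₀ = 1), with convergents p_k = a_k·p_{k-1} + p_{k-2}, q_k = a_k·q_{k-1} + q_{k-2} (p₋₁ = 1, q₋₁ = 0):
  k = 0: a₀ = 12; p₀/q₀ = 12/1; p₀² − 156·q₀² = 144 − 156 = -12.
  k = 1: m = 12, d = 12, a = ⌊(12 + 12)/12⌋ = 2; p/q = (2·12 + 1)/(2·1 + 0) = 25/2; p² − 156·q² = 625 − 624 = 1.
  The first convergent with p² − 156·q² = 1 gives the fundamental solution (x₁, y₁) = (25, 2).
Step 2: Apply the recurrence (x_{n+1}, y_{n+1}) = (x₁x_n + 156y₁y_n, x₁y_n + y₁x_n) repeatedly.
  From (x_1, y_1) = (25, 2): x_2 = 25·25 + 156·2·2 = 1249; y_2 = 25·2 + 2·25 = 100.
  From (x_2, y_2) = (1249, 100): x_3 = 25·1249 + 156·2·100 = 62425; y_3 = 25·100 + 2·1249 = 4998.
Step 3: Verify x_3² - 156·y_3² = 3896880625 - 3896880624 = 1 (should be 1). ✓

(x_1, y_1) = (25, 2); (x_3, y_3) = (62425, 4998).


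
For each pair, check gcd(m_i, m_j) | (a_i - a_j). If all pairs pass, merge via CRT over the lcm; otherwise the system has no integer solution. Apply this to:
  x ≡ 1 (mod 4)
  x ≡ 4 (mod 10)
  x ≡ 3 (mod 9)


Moduli 4, 10, 9 are not pairwise coprime, so CRT works modulo lcm(m_i) when all pairwise compatibility conditions hold.
Pairwise compatibility: gcd(m_i, m_j) must divide a_i - a_j for every pair.
Merge one congruence at a time:
  Start: x ≡ 1 (mod 4).
  Combine with x ≡ 4 (mod 10): gcd(4, 10) = 2, and 4 - 1 = 3 is NOT divisible by 2.
    ⇒ system is inconsistent (no integer solution).

No solution (the system is inconsistent).


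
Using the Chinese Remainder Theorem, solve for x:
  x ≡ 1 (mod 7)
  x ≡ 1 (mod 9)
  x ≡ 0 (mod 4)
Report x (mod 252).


Moduli 7, 9, 4 are pairwise coprime; by CRT there is a unique solution modulo M = 7 · 9 · 4 = 252.
Solve pairwise, accumulating the modulus:
  Start with x ≡ 1 (mod 7).
  Combine with x ≡ 1 (mod 9): since gcd(7, 9) = 1, we get a unique residue mod 63.
    Write x = 1 + 7·t and substitute into x ≡ 1 (mod 9): 7·t ≡ 1 − 1 = 0 (mod 9).
    The inverse of 7 mod 9 is 4 (since 7·4 = 28 = 3·9 + 1), so t ≡ 4·0 = 0 ≡ 0 (mod 9).
    Then x = 1 + 7·0 = 1, valid modulo lcm(7, 9) = 63: x ≡ 1 (mod 63).
  Combine with x ≡ 0 (mod 4): since gcd(63, 4) = 1, we get a unique residue mod 252.
    Write x = 1 + 63·t and substitute into x ≡ 0 (mod 4): 63·t ≡ 0 − 1 = -1 (mod 4).
    Reduce coefficients mod 4: 3·t ≡ 3 (mod 4).
    The inverse of 3 mod 4 is 3 (since 3·3 = 9 = 2·4 + 1), so t ≡ 3·3 = 9 ≡ 1 (mod 4).
    Then x = 1 + 63·1 = 64, valid modulo lcm(63, 4) = 252: x ≡ 64 (mod 252).
Verify: 64 mod 7 = 1 ✓, 64 mod 9 = 1 ✓, 64 mod 4 = 0 ✓.

x ≡ 64 (mod 252).


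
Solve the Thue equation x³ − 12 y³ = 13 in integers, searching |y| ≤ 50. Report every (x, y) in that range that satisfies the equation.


The equation is x³ - 12y³ = 13. For fixed y, x³ = 12·y³ + 13, so a solution requires the RHS to be a perfect cube.
Strategy: iterate y from -50 to 50, compute RHS = 12·y³ + 13, and check whether it is a (positive or negative) perfect cube.
Check small values of y:
  y = 0: RHS = 13 is not a perfect cube.
  y = 1: RHS = 25 is not a perfect cube.
  y = -1: RHS = 1 = (1)³ ⇒ x = 1 works.
  y = 2: RHS = 109 is not a perfect cube.
  y = -2: RHS = -83 is not a perfect cube.
  y = 3: RHS = 337 is not a perfect cube.
  y = -3: RHS = -311 is not a perfect cube.
Continuing the search up to |y| = 50 finds no further solutions beyond those listed.
Collected solutions: (1, -1).

Solutions (with |y| ≤ 50): (1, -1).


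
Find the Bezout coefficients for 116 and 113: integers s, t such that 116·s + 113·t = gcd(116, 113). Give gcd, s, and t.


Euclidean algorithm on (116, 113) — divide until remainder is 0:
  116 = 1 · 113 + 3
  113 = 37 · 3 + 2
  3 = 1 · 2 + 1
  2 = 2 · 1 + 0
gcd(116, 113) = 1.
Track Bezout coefficients alongside the remainders: start with r₀ = 116 = a·1 + b·0 (s = 1, t = 0) and r₁ = 113 = a·0 + b·1 (s = 0, t = 1); each new remainder r_{k+1} = r_{k-1} − q_k·r_k inherits s_{k+1} = s_{k-1} − q_k·s_k, t_{k+1} = t_{k-1} − q_k·t_k, so r_k = a·s_k + b·t_k at every step:
  q = 1: r = 3, s = 1 − 1·0 = 1, t = 0 − 1·1 = -1  (check: 116·1 + 113·(-1) = 3)
  q = 37: r = 2, s = 0 − 37·1 = -37, t = 1 − 37·(-1) = 38  (check: 116·(-37) + 113·38 = 2)
  q = 1: r = 1, s = 1 − 1·(-37) = 38, t = -1 − 1·38 = -39  (check: 116·38 + 113·(-39) = 1)
The row with r = 1 (the gcd) gives the Bezout coefficients s = 38, t = -39.
Result: 116 · (38) + 113 · (-39) = 1.

gcd(116, 113) = 1; s = 38, t = -39 (check: 116·38 + 113·(-39) = 1).


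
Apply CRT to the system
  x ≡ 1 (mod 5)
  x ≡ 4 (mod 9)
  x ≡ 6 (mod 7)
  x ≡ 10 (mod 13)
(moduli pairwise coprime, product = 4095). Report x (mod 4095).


Product of moduli M = 5 · 9 · 7 · 13 = 4095.
Merge one congruence at a time:
  Start: x ≡ 1 (mod 5).
  Combine with x ≡ 4 (mod 9); new modulus lcm = 45.
    Write x = 1 + 5·t and substitute into x ≡ 4 (mod 9): 5·t ≡ 4 − 1 = 3 (mod 9).
    The inverse of 5 mod 9 is 2 (since 5·2 = 10 = 1·9 + 1), so t ≡ 2·3 = 6 ≡ 6 (mod 9).
    Then x = 1 + 5·6 = 31, valid modulo lcm(5, 9) = 45: x ≡ 31 (mod 45).
  Combine with x ≡ 6 (mod 7); new modulus lcm = 315.
    Write x = 31 + 45·t and substitute into x ≡ 6 (mod 7): 45·t ≡ 6 − 31 = -25 (mod 7).
    Reduce coefficients mod 7: 3·t ≡ 3 (mod 7).
    The inverse of 3 mod 7 is 5 (since 3·5 = 15 = 2·7 + 1), so t ≡ 5·3 = 15 ≡ 1 (mod 7).
    Then x = 31 + 45·1 = 76, valid modulo lcm(45, 7) = 315: x ≡ 76 (mod 315).
  Combine with x ≡ 10 (mod 13); new modulus lcm = 4095.
    Write x = 76 + 315·t and substitute into x ≡ 10 (mod 13): 315·t ≡ 10 − 76 = -66 (mod 13).
    Reduce coefficients mod 13: 3·t ≡ 12 (mod 13).
    The inverse of 3 mod 13 is 9 (since 3·9 = 27 = 2·13 + 1), so t ≡ 9·12 = 108 ≡ 4 (mod 13).
    Then x = 76 + 315·4 = 1336, valid modulo lcm(315, 13) = 4095: x ≡ 1336 (mod 4095).
Verify against each original: 1336 mod 5 = 1, 1336 mod 9 = 4, 1336 mod 7 = 6, 1336 mod 13 = 10.

x ≡ 1336 (mod 4095).


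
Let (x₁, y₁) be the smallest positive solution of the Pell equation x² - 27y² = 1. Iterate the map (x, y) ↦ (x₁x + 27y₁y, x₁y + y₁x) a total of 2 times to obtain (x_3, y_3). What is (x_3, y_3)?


Step 1: Find the fundamental solution (x₁, y₁) of x² - 27y² = 1.
  Expand √27 as a continued fraction. a₀ = ⌊√27⌋ = 5; iterate m_{k+1} = d_k·a_k − m_k, d_{k+1} = (27 − m_{k+1}²)/d_k, a_{k+1} = ⌊(a₀ + m_{k+1})/d_{k+1}⌋ (starting m₀ = 0, d₀ = 1), with convergents p_k = a_k·p_{k-1} + p_{k-2}, q_k = a_k·q_{k-1} + q_{k-2} (p₋₁ = 1, q₋₁ = 0):
  k = 0: a₀ = 5; p₀/q₀ = 5/1; p₀² − 27·q₀² = 25 − 27 = -2.
  k = 1: m = 5, d = 2, a = ⌊(5 + 5)/2⌋ = 5; p/q = (5·5 + 1)/(5·1 + 0) = 26/5; p² − 27·q² = 676 − 675 = 1.
  The first convergent with p² − 27·q² = 1 gives the fundamental solution (x₁, y₁) = (26, 5).
Step 2: Apply the recurrence (x_{n+1}, y_{n+1}) = (x₁x_n + 27y₁y_n, x₁y_n + y₁x_n) repeatedly.
  From (x_1, y_1) = (26, 5): x_2 = 26·26 + 27·5·5 = 1351; y_2 = 26·5 + 5·26 = 260.
  From (x_2, y_2) = (1351, 260): x_3 = 26·1351 + 27·5·260 = 70226; y_3 = 26·260 + 5·1351 = 13515.
Step 3: Verify x_3² - 27·y_3² = 4931691076 - 4931691075 = 1 (should be 1). ✓

(x_1, y_1) = (26, 5); (x_3, y_3) = (70226, 13515).


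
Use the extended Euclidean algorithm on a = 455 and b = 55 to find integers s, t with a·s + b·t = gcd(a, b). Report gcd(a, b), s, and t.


Euclidean algorithm on (455, 55) — divide until remainder is 0:
  455 = 8 · 55 + 15
  55 = 3 · 15 + 10
  15 = 1 · 10 + 5
  10 = 2 · 5 + 0
gcd(455, 55) = 5.
Track Bezout coefficients alongside the remainders: start with r₀ = 455 = a·1 + b·0 (s = 1, t = 0) and r₁ = 55 = a·0 + b·1 (s = 0, t = 1); each new remainder r_{k+1} = r_{k-1} − q_k·r_k inherits s_{k+1} = s_{k-1} − q_k·s_k, t_{k+1} = t_{k-1} − q_k·t_k, so r_k = a·s_k + b·t_k at every step:
  q = 8: r = 15, s = 1 − 8·0 = 1, t = 0 − 8·1 = -8  (check: 455·1 + 55·(-8) = 15)
  q = 3: r = 10, s = 0 − 3·1 = -3, t = 1 − 3·(-8) = 25  (check: 455·(-3) + 55·25 = 10)
  q = 1: r = 5, s = 1 − 1·(-3) = 4, t = -8 − 1·25 = -33  (check: 455·4 + 55·(-33) = 5)
The row with r = 5 (the gcd) gives the Bezout coefficients s = 4, t = -33.
Result: 455 · (4) + 55 · (-33) = 5.

gcd(455, 55) = 5; s = 4, t = -33 (check: 455·4 + 55·(-33) = 5).


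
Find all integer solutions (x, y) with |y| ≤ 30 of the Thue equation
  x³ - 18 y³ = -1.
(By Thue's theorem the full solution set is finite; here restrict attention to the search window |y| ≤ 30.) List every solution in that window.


The equation is x³ - 18y³ = -1. For fixed y, x³ = 18·y³ − 1, so a solution requires the RHS to be a perfect cube.
Strategy: iterate y from -30 to 30, compute RHS = 18·y³ − 1, and check whether it is a (positive or negative) perfect cube.
Check small values of y:
  y = 0: RHS = -1 = (-1)³ ⇒ x = -1 works.
  y = 1: RHS = 17 is not a perfect cube.
  y = -1: RHS = -19 is not a perfect cube.
  y = 2: RHS = 143 is not a perfect cube.
  y = -2: RHS = -145 is not a perfect cube.
  y = 3: RHS = 485 is not a perfect cube.
  y = -3: RHS = -487 is not a perfect cube.
Continuing the search up to |y| = 30 finds no further solutions beyond those listed.
Collected solutions: (-1, 0).

Solutions (with |y| ≤ 30): (-1, 0).


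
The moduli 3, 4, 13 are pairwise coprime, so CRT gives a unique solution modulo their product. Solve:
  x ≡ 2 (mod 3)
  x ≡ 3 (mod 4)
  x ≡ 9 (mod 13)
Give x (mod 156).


Moduli 3, 4, 13 are pairwise coprime; by CRT there is a unique solution modulo M = 3 · 4 · 13 = 156.
Solve pairwise, accumulating the modulus:
  Start with x ≡ 2 (mod 3).
  Combine with x ≡ 3 (mod 4): since gcd(3, 4) = 1, we get a unique residue mod 12.
    Write x = 2 + 3·t and substitute into x ≡ 3 (mod 4): 3·t ≡ 3 − 2 = 1 (mod 4).
    The inverse of 3 mod 4 is 3 (since 3·3 = 9 = 2·4 + 1), so t ≡ 3·1 = 3 ≡ 3 (mod 4).
    Then x = 2 + 3·3 = 11, valid modulo lcm(3, 4) = 12: x ≡ 11 (mod 12).
  Combine with x ≡ 9 (mod 13): since gcd(12, 13) = 1, we get a unique residue mod 156.
    Write x = 11 + 12·t and substitute into x ≡ 9 (mod 13): 12·t ≡ 9 − 11 = -2 (mod 13).
    Reduce coefficients mod 13: 12·t ≡ 11 (mod 13).
    The inverse of 12 mod 13 is 12 (since 12·12 = 144 = 11·13 + 1), so t ≡ 12·11 = 132 ≡ 2 (mod 13).
    Then x = 11 + 12·2 = 35, valid modulo lcm(12, 13) = 156: x ≡ 35 (mod 156).
Verify: 35 mod 3 = 2 ✓, 35 mod 4 = 3 ✓, 35 mod 13 = 9 ✓.

x ≡ 35 (mod 156).


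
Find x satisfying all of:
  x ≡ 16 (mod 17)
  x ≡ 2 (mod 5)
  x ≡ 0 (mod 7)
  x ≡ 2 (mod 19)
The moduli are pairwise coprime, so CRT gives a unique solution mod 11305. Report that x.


Product of moduli M = 17 · 5 · 7 · 19 = 11305.
Merge one congruence at a time:
  Start: x ≡ 16 (mod 17).
  Combine with x ≡ 2 (mod 5); new modulus lcm = 85.
    Write x = 16 + 17·t and substitute into x ≡ 2 (mod 5): 17·t ≡ 2 − 16 = -14 (mod 5).
    Reduce coefficients mod 5: 2·t ≡ 1 (mod 5).
    The inverse of 2 mod 5 is 3 (since 2·3 = 6 = 1·5 + 1), so t ≡ 3·1 = 3 ≡ 3 (mod 5).
    Then x = 16 + 17·3 = 67, valid modulo lcm(17, 5) = 85: x ≡ 67 (mod 85).
  Combine with x ≡ 0 (mod 7); new modulus lcm = 595.
    Write x = 67 + 85·t and substitute into x ≡ 0 (mod 7): 85·t ≡ 0 − 67 = -67 (mod 7).
    Reduce coefficients mod 7: 1·t ≡ 3 (mod 7).
    So t ≡ 3 (mod 7).
    Then x = 67 + 85·3 = 322, valid modulo lcm(85, 7) = 595: x ≡ 322 (mod 595).
  Combine with x ≡ 2 (mod 19); new modulus lcm = 11305.
    Write x = 322 + 595·t and substitute into x ≡ 2 (mod 19): 595·t ≡ 2 − 322 = -320 (mod 19).
    Reduce coefficients mod 19: 6·t ≡ 3 (mod 19).
    The inverse of 6 mod 19 is 16 (since 6·16 = 96 = 5·19 + 1), so t ≡ 16·3 = 48 ≡ 10 (mod 19).
    Then x = 322 + 595·10 = 6272, valid modulo lcm(595, 19) = 11305: x ≡ 6272 (mod 11305).
Verify against each original: 6272 mod 17 = 16, 6272 mod 5 = 2, 6272 mod 7 = 0, 6272 mod 19 = 2.

x ≡ 6272 (mod 11305).


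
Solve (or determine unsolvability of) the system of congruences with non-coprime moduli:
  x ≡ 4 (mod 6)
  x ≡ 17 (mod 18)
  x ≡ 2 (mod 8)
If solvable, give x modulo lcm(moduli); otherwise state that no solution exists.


Moduli 6, 18, 8 are not pairwise coprime, so CRT works modulo lcm(m_i) when all pairwise compatibility conditions hold.
Pairwise compatibility: gcd(m_i, m_j) must divide a_i - a_j for every pair.
Merge one congruence at a time:
  Start: x ≡ 4 (mod 6).
  Combine with x ≡ 17 (mod 18): gcd(6, 18) = 6, and 17 - 4 = 13 is NOT divisible by 6.
    ⇒ system is inconsistent (no integer solution).

No solution (the system is inconsistent).


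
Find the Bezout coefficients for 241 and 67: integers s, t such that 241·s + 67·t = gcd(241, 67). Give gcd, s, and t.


Euclidean algorithm on (241, 67) — divide until remainder is 0:
  241 = 3 · 67 + 40
  67 = 1 · 40 + 27
  40 = 1 · 27 + 13
  27 = 2 · 13 + 1
  13 = 13 · 1 + 0
gcd(241, 67) = 1.
Track Bezout coefficients alongside the remainders: start with r₀ = 241 = a·1 + b·0 (s = 1, t = 0) and r₁ = 67 = a·0 + b·1 (s = 0, t = 1); each new remainder r_{k+1} = r_{k-1} − q_k·r_k inherits s_{k+1} = s_{k-1} − q_k·s_k, t_{k+1} = t_{k-1} − q_k·t_k, so r_k = a·s_k + b·t_k at every step:
  q = 3: r = 40, s = 1 − 3·0 = 1, t = 0 − 3·1 = -3  (check: 241·1 + 67·(-3) = 40)
  q = 1: r = 27, s = 0 − 1·1 = -1, t = 1 − 1·(-3) = 4  (check: 241·(-1) + 67·4 = 27)
  q = 1: r = 13, s = 1 − 1·(-1) = 2, t = -3 − 1·4 = -7  (check: 241·2 + 67·(-7) = 13)
  q = 2: r = 1, s = -1 − 2·2 = -5, t = 4 − 2·(-7) = 18  (check: 241·(-5) + 67·18 = 1)
The row with r = 1 (the gcd) gives the Bezout coefficients s = -5, t = 18.
Result: 241 · (-5) + 67 · (18) = 1.

gcd(241, 67) = 1; s = -5, t = 18 (check: 241·(-5) + 67·18 = 1).


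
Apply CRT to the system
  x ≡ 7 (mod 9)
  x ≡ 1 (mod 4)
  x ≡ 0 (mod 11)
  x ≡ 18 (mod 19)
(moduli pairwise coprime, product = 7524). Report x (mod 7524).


Product of moduli M = 9 · 4 · 11 · 19 = 7524.
Merge one congruence at a time:
  Start: x ≡ 7 (mod 9).
  Combine with x ≡ 1 (mod 4); new modulus lcm = 36.
    Write x = 7 + 9·t and substitute into x ≡ 1 (mod 4): 9·t ≡ 1 − 7 = -6 (mod 4).
    Reduce coefficients mod 4: 1·t ≡ 2 (mod 4).
    So t ≡ 2 (mod 4).
    Then x = 7 + 9·2 = 25, valid modulo lcm(9, 4) = 36: x ≡ 25 (mod 36).
  Combine with x ≡ 0 (mod 11); new modulus lcm = 396.
    Write x = 25 + 36·t and substitute into x ≡ 0 (mod 11): 36·t ≡ 0 − 25 = -25 (mod 11).
    Reduce coefficients mod 11: 3·t ≡ 8 (mod 11).
    The inverse of 3 mod 11 is 4 (since 3·4 = 12 = 1·11 + 1), so t ≡ 4·8 = 32 ≡ 10 (mod 11).
    Then x = 25 + 36·10 = 385, valid modulo lcm(36, 11) = 396: x ≡ 385 (mod 396).
  Combine with x ≡ 18 (mod 19); new modulus lcm = 7524.
    Write x = 385 + 396·t and substitute into x ≡ 18 (mod 19): 396·t ≡ 18 − 385 = -367 (mod 19).
    Reduce coefficients mod 19: 16·t ≡ 13 (mod 19).
    The inverse of 16 mod 19 is 6 (since 16·6 = 96 = 5·19 + 1), so t ≡ 6·13 = 78 ≡ 2 (mod 19).
    Then x = 385 + 396·2 = 1177, valid modulo lcm(396, 19) = 7524: x ≡ 1177 (mod 7524).
Verify against each original: 1177 mod 9 = 7, 1177 mod 4 = 1, 1177 mod 11 = 0, 1177 mod 19 = 18.

x ≡ 1177 (mod 7524).


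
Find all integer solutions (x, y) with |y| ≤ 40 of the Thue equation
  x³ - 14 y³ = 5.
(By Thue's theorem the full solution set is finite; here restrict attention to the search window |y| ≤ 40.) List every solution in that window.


The equation is x³ - 14y³ = 5. For fixed y, x³ = 14·y³ + 5, so a solution requires the RHS to be a perfect cube.
Strategy: iterate y from -40 to 40, compute RHS = 14·y³ + 5, and check whether it is a (positive or negative) perfect cube.
Check small values of y:
  y = 0: RHS = 5 is not a perfect cube.
  y = 1: RHS = 19 is not a perfect cube.
  y = -1: RHS = -9 is not a perfect cube.
  y = 2: RHS = 117 is not a perfect cube.
  y = -2: RHS = -107 is not a perfect cube.
  y = 3: RHS = 383 is not a perfect cube.
  y = -3: RHS = -373 is not a perfect cube.
Continuing the search up to |y| = 40 finds no solutions either.
No (x, y) in the scanned range satisfies the equation.

No integer solutions with |y| ≤ 40.


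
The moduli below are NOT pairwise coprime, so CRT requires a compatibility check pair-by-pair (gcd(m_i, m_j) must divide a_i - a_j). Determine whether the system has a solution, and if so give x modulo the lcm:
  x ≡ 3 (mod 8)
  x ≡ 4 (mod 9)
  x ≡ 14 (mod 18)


Moduli 8, 9, 18 are not pairwise coprime, so CRT works modulo lcm(m_i) when all pairwise compatibility conditions hold.
Pairwise compatibility: gcd(m_i, m_j) must divide a_i - a_j for every pair.
Merge one congruence at a time:
  Start: x ≡ 3 (mod 8).
  Combine with x ≡ 4 (mod 9): gcd(8, 9) = 1; 4 - 3 = 1, which IS divisible by 1, so compatible.
    Write x = 3 + 8·t and substitute into x ≡ 4 (mod 9): 8·t ≡ 4 − 3 = 1 (mod 9).
    The inverse of 8 mod 9 is 8 (since 8·8 = 64 = 7·9 + 1), so t ≡ 8·1 = 8 ≡ 8 (mod 9).
    Then x = 3 + 8·8 = 67, valid modulo lcm(8, 9) = 72: x ≡ 67 (mod 72).
  Combine with x ≡ 14 (mod 18): gcd(72, 18) = 18, and 14 - 67 = -53 is NOT divisible by 18.
    ⇒ system is inconsistent (no integer solution).

No solution (the system is inconsistent).


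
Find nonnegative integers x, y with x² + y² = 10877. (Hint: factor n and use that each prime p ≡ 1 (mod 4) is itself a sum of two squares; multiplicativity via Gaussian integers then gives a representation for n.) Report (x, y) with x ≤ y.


Step 1: Factor n = 10877 = 73 · 149.
Step 2: Check the mod-4 condition on each prime factor: 73 ≡ 1 (mod 4), exponent 1; 149 ≡ 1 (mod 4), exponent 1.
All primes ≡ 3 (mod 4) appear to even exponent (or don't appear), so by the two-squares theorem n IS expressible as a sum of two squares.
Step 3: Build a representation. Here n = 73 · 149 is a product of primes ≡ 1 (mod 4). Each prime p ≡ 1 (mod 4) is itself a sum of two squares; find a² by testing p − a² for a perfect square:
  73: 73 − 1² = 72, 73 − 2² = 69, 73 − 3² = 64 = 8² ⇒ 73 = 3² + 8².
  149: 149 − 1² = 148, 149 − 2² = 145, 149 − 3² = 140, 149 − 4² = 133, 149 − 5² = 124, 149 − 6² = 113, 149 − 7² = 100 = 10² ⇒ 149 = 7² + 10².
  Combine using the Brahmagupta–Fibonacci identity (a² + b²)(c² + d²) = (ac − bd)² + (ad + bc)² = (ac + bd)² + (ad − bc)²:
  73 · 149 = 10877: from (3² + 8²)(7² + 10²), take (3·7 − 8·10, 3·10 + 8·7) = (21 − 80, 30 + 56) = (-59, 86); dropping signs (only squares matter) gives (59, 86); check 59² + 86² = 3481 + 7396 = 10877 ✓.
Step 4: Order so x ≤ y and verify: 59² + 86² = 3481 + 7396 = 10877 = n. ✓

n = 10877 = 59² + 86² (one valid representation with x ≤ y).


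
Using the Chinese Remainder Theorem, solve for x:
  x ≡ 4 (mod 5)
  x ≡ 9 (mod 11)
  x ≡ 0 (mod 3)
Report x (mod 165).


Moduli 5, 11, 3 are pairwise coprime; by CRT there is a unique solution modulo M = 5 · 11 · 3 = 165.
Solve pairwise, accumulating the modulus:
  Start with x ≡ 4 (mod 5).
  Combine with x ≡ 9 (mod 11): since gcd(5, 11) = 1, we get a unique residue mod 55.
    Write x = 4 + 5·t and substitute into x ≡ 9 (mod 11): 5·t ≡ 9 − 4 = 5 (mod 11).
    The inverse of 5 mod 11 is 9 (since 5·9 = 45 = 4·11 + 1), so t ≡ 9·5 = 45 ≡ 1 (mod 11).
    Then x = 4 + 5·1 = 9, valid modulo lcm(5, 11) = 55: x ≡ 9 (mod 55).
  Combine with x ≡ 0 (mod 3): since gcd(55, 3) = 1, we get a unique residue mod 165.
    Write x = 9 + 55·t and substitute into x ≡ 0 (mod 3): 55·t ≡ 0 − 9 = -9 (mod 3).
    Reduce coefficients mod 3: 1·t ≡ 0 (mod 3).
    So t ≡ 0 (mod 3).
    Then x = 9 + 55·0 = 9, valid modulo lcm(55, 3) = 165: x ≡ 9 (mod 165).
Verify: 9 mod 5 = 4 ✓, 9 mod 11 = 9 ✓, 9 mod 3 = 0 ✓.

x ≡ 9 (mod 165).


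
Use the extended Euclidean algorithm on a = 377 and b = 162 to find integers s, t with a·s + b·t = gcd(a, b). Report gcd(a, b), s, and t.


Euclidean algorithm on (377, 162) — divide until remainder is 0:
  377 = 2 · 162 + 53
  162 = 3 · 53 + 3
  53 = 17 · 3 + 2
  3 = 1 · 2 + 1
  2 = 2 · 1 + 0
gcd(377, 162) = 1.
Track Bezout coefficients alongside the remainders: start with r₀ = 377 = a·1 + b·0 (s = 1, t = 0) and r₁ = 162 = a·0 + b·1 (s = 0, t = 1); each new remainder r_{k+1} = r_{k-1} − q_k·r_k inherits s_{k+1} = s_{k-1} − q_k·s_k, t_{k+1} = t_{k-1} − q_k·t_k, so r_k = a·s_k + b·t_k at every step:
  q = 2: r = 53, s = 1 − 2·0 = 1, t = 0 − 2·1 = -2  (check: 377·1 + 162·(-2) = 53)
  q = 3: r = 3, s = 0 − 3·1 = -3, t = 1 − 3·(-2) = 7  (check: 377·(-3) + 162·7 = 3)
  q = 17: r = 2, s = 1 − 17·(-3) = 52, t = -2 − 17·7 = -121  (check: 377·52 + 162·(-121) = 2)
  q = 1: r = 1, s = -3 − 1·52 = -55, t = 7 − 1·(-121) = 128  (check: 377·(-55) + 162·128 = 1)
The row with r = 1 (the gcd) gives the Bezout coefficients s = -55, t = 128.
Result: 377 · (-55) + 162 · (128) = 1.

gcd(377, 162) = 1; s = -55, t = 128 (check: 377·(-55) + 162·128 = 1).
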